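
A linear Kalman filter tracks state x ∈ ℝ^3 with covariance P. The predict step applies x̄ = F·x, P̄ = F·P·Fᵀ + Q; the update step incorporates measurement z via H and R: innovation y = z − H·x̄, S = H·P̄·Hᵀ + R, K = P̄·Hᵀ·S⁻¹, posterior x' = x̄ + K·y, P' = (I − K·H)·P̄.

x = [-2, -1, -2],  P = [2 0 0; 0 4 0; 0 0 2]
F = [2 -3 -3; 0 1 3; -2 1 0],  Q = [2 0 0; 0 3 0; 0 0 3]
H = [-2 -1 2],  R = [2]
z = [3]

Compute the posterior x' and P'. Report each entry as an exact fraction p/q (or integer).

x' = [5, -7, 3]
P' = [4444/367 -5076/367 1768/367; -5076/367 7326/367 -1370/367; 1768/367 -1370/367 1149/367]

x̄ = F·x = [5, -7, 3]
P̄ = F·P·Fᵀ + Q = [64 -30 -20; -30 25 4; -20 4 15]
y = z − H·x̄ = [0]
S = H·P̄·Hᵀ + R = [367]
K = P̄·Hᵀ·S⁻¹ = [-138/367; 43/367; 66/367]
x' = x̄ + K·y = [5, -7, 3]
P' = (I − K·H)·P̄ = [4444/367 -5076/367 1768/367; -5076/367 7326/367 -1370/367; 1768/367 -1370/367 1149/367]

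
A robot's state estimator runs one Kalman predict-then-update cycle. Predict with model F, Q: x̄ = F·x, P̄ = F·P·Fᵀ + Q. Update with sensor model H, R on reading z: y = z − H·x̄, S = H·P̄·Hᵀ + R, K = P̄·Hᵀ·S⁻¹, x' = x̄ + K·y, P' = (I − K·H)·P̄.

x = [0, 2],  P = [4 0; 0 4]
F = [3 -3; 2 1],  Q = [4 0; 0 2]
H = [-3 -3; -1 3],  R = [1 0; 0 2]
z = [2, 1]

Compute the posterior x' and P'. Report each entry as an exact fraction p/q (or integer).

x̄ = F·x = [-6, 2]
P̄ = F·P·Fᵀ + Q = [76 12; 12 22]
y = z − H·x̄ = [-10, -11]
S = H·P̄·Hᵀ + R = [1099 -42; -42 204]
K = P̄·Hᵀ·S⁻¹ = [-1157/4634 -983/3972; -1545/18536 1311/5296]
x' = x̄ + K·y = [-21713/27804, 4097/37072]
P' = (I − K·H)·P̄ = [1294/6951 -477/4634; -477/4634 2423/18536]

x' = [-21713/27804, 4097/37072]
P' = [1294/6951 -477/4634; -477/4634 2423/18536]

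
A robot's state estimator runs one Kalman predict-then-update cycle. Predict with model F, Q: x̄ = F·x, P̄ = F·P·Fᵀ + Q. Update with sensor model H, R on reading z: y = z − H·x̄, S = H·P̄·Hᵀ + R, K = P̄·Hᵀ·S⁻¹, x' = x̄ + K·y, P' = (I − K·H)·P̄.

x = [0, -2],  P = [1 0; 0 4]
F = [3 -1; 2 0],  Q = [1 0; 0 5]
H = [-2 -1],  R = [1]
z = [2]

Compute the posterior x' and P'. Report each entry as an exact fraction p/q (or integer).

x' = [-4/15, -7/5]
P' = [52/45 -29/15; -29/15 41/10]

x̄ = F·x = [2, 0]
P̄ = F·P·Fᵀ + Q = [14 6; 6 9]
y = z − H·x̄ = [6]
S = H·P̄·Hᵀ + R = [90]
K = P̄·Hᵀ·S⁻¹ = [-17/45; -7/30]
x' = x̄ + K·y = [-4/15, -7/5]
P' = (I − K·H)·P̄ = [52/45 -29/15; -29/15 41/10]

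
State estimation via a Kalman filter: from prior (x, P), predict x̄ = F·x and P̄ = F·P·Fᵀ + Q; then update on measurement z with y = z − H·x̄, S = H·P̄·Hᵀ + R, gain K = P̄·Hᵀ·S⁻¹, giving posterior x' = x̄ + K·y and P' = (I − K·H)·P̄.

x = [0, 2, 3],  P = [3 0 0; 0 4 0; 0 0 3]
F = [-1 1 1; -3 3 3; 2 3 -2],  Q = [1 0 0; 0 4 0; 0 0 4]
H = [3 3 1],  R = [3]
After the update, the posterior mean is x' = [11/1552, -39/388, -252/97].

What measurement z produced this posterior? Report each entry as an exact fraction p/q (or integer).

z = [-3]

x̄ = F·x = [5, 15, 0]
P̄ = F·P·Fᵀ + Q = [11 30 0; 30 94 0; 0 0 64]
S = H·P̄·Hᵀ + R = [1552]
K = P̄·Hᵀ·S⁻¹ = [123/1552; 93/388; 4/97]
x' − x̄ = [-7749/1552, -5859/388, -252/97] = K·y
y = (KᵀK)⁻¹·Kᵀ·(x' − x̄) = [-63]
z = y + H·x̄ = [-63] + [60] = [-3]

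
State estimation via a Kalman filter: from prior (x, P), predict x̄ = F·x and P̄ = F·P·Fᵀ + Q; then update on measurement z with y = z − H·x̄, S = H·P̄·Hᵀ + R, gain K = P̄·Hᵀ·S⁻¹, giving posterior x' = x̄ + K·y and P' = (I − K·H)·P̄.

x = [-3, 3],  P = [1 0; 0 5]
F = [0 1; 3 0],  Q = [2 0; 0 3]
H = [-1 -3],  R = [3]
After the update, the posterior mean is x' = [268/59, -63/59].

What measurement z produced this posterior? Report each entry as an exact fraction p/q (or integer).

x̄ = F·x = [3, -9]
P̄ = F·P·Fᵀ + Q = [7 0; 0 12]
S = H·P̄·Hᵀ + R = [118]
K = P̄·Hᵀ·S⁻¹ = [-7/118; -18/59]
x' − x̄ = [91/59, 468/59] = K·y
y = (KᵀK)⁻¹·Kᵀ·(x' − x̄) = [-26]
z = y + H·x̄ = [-26] + [24] = [-2]

z = [-2]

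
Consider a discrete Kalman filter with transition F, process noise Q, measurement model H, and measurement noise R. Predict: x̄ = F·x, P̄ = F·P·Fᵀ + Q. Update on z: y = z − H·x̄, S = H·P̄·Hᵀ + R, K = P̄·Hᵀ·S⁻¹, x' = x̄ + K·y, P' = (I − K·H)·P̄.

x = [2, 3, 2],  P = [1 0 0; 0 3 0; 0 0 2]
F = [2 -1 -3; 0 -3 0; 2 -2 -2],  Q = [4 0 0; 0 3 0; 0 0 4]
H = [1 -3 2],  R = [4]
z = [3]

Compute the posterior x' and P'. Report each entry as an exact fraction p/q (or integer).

x̄ = F·x = [-5, -9, -6]
P̄ = F·P·Fᵀ + Q = [29 9 22; 9 30 18; 22 18 28]
y = z − H·x̄ = [-7]
S = H·P̄·Hᵀ + R = [233]
K = P̄·Hᵀ·S⁻¹ = [46/233; -45/233; 24/233]
x' = x̄ + K·y = [-1487/233, -1782/233, -1566/233]
P' = (I − K·H)·P̄ = [4641/233 4167/233 4022/233; 4167/233 4965/233 5274/233; 4022/233 5274/233 5948/233]

x' = [-1487/233, -1782/233, -1566/233]
P' = [4641/233 4167/233 4022/233; 4167/233 4965/233 5274/233; 4022/233 5274/233 5948/233]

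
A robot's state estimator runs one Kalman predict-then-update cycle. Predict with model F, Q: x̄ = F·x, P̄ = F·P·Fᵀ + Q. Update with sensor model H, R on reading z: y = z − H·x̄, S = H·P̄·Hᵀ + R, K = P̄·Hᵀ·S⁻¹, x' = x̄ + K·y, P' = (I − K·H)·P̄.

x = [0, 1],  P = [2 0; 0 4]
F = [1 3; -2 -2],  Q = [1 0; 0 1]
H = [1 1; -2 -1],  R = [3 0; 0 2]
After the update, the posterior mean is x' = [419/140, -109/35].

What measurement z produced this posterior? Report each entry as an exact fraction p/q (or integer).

x̄ = F·x = [3, -2]
P̄ = F·P·Fᵀ + Q = [39 -28; -28 25]
S = H·P̄·Hᵀ + R = [11 -19; -19 71]
K = P̄·Hᵀ·S⁻¹ = [-169/420 -341/420; 94/105 71/105]
x' − x̄ = [-1/140, -39/35] = K·y
y = (KᵀK)⁻¹·Kᵀ·(x' − x̄) = [-2, 1]
z = y + H·x̄ = [-2, 1] + [1, -4] = [-1, -3]

z = [-1, -3]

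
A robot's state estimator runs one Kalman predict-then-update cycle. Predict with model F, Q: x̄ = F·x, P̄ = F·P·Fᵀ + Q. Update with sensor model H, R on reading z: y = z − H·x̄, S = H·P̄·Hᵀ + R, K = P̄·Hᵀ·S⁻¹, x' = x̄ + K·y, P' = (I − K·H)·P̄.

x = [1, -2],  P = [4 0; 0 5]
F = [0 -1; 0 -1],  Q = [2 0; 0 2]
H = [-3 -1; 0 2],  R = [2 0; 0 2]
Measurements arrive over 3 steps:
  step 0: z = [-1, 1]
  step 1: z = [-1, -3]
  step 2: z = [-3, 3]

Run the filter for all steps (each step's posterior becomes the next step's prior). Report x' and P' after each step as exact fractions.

step 0: x̄ = F·x = [2, 2]
step 0: P̄ = F·P·Fᵀ + Q = [7 5; 5 7]
step 0: y = z − H·x̄ = [7, -3]
step 0: S = H·P̄·Hᵀ + R = [102 -44; -44 30]
step 0: K = P̄·Hᵀ·S⁻¹ = [-85/281 -31/281; -11/281 115/281]
step 0: x' = x̄ + K·y = [60/281, 140/281]
step 0: P' = (I − K·H)·P̄ = [67/281 -31/281; -31/281 115/281]
step 1: x̄ = F·x = [-140/281, -140/281]
step 1: P̄ = F·P·Fᵀ + Q = [677/281 115/281; 115/281 677/281]
step 1: y = z − H·x̄ = [-841/281, -563/281]
step 1: S = H·P̄·Hᵀ + R = [8022/281 -2044/281; -2044/281 3270/281]
step 1: K = P̄·Hᵀ·S⁻¹ = [-5825/19621 -323/2803; -73/2803 1115/2803]
step 1: x' = x̄ + K·y = [12188/19621, -3412/2803]
step 1: P' = (I − K·H)·P̄ = [4637/19621 -323/2803; -323/2803 1115/2803]
step 2: x̄ = F·x = [3412/2803, 3412/2803]
step 2: P̄ = F·P·Fᵀ + Q = [6721/2803 1115/2803; 1115/2803 6721/2803]
step 2: y = z − H·x̄ = [5239/2803, 1585/2803]
step 2: S = H·P̄·Hᵀ + R = [79506/2803 -20132/2803; -20132/2803 32490/2803]
step 2: K = P̄·Hᵀ·S⁻¹ = [-57655/194243 -3199/27749; -719/27749 11035/27749]
step 2: x' = x̄ + K·y = [116022/194243, 38674/27749]
step 2: P' = (I − K·H)·P̄ = [45901/194243 -3199/27749; -3199/27749 11035/27749]

step 0: x' = [60/281, 140/281], P' = [67/281 -31/281; -31/281 115/281]
step 1: x' = [12188/19621, -3412/2803], P' = [4637/19621 -323/2803; -323/2803 1115/2803]
step 2: x' = [116022/194243, 38674/27749], P' = [45901/194243 -3199/27749; -3199/27749 11035/27749]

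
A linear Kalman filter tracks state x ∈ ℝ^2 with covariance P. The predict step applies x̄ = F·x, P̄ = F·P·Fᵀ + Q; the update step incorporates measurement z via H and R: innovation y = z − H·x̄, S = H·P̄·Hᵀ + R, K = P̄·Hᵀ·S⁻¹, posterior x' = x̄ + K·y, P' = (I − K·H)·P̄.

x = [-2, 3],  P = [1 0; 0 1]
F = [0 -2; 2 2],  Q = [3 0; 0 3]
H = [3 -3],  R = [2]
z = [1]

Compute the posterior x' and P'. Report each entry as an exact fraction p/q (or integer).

x̄ = F·x = [-6, 2]
P̄ = F·P·Fᵀ + Q = [7 -4; -4 11]
y = z − H·x̄ = [25]
S = H·P̄·Hᵀ + R = [236]
K = P̄·Hᵀ·S⁻¹ = [33/236; -45/236]
x' = x̄ + K·y = [-591/236, -653/236]
P' = (I − K·H)·P̄ = [563/236 541/236; 541/236 571/236]

x' = [-591/236, -653/236]
P' = [563/236 541/236; 541/236 571/236]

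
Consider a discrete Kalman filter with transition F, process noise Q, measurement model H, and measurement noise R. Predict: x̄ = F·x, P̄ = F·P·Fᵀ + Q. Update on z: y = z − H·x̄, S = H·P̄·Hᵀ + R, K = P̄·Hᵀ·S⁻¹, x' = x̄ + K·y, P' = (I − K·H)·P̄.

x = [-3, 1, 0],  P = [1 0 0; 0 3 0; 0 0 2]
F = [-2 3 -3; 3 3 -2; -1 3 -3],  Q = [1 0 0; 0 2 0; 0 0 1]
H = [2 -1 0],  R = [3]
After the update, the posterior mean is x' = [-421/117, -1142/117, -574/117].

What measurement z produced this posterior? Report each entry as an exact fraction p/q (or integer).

z = [2]

x̄ = F·x = [9, -6, 6]
P̄ = F·P·Fᵀ + Q = [50 33 47; 33 46 36; 47 36 47]
S = H·P̄·Hᵀ + R = [117]
K = P̄·Hᵀ·S⁻¹ = [67/117; 20/117; 58/117]
x' − x̄ = [-1474/117, -440/117, -1276/117] = K·y
y = (KᵀK)⁻¹·Kᵀ·(x' − x̄) = [-22]
z = y + H·x̄ = [-22] + [24] = [2]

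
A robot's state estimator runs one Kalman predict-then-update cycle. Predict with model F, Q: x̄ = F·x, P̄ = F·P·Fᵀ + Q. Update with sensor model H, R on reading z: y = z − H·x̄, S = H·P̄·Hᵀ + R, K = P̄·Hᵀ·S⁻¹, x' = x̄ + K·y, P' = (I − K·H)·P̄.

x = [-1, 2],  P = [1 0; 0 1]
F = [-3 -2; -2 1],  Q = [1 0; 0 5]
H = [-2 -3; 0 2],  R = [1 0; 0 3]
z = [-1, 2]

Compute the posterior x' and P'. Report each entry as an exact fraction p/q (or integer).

x' = [-3737/2609, 3338/2609]
P' = [3886/2609 -2220/2609; -2220/2609 1518/2609]

x̄ = F·x = [-1, 4]
P̄ = F·P·Fᵀ + Q = [14 4; 4 10]
y = z − H·x̄ = [9, -6]
S = H·P̄·Hᵀ + R = [195 -76; -76 43]
K = P̄·Hᵀ·S⁻¹ = [-1112/2609 -1480/2609; -114/2609 1012/2609]
x' = x̄ + K·y = [-3737/2609, 3338/2609]
P' = (I − K·H)·P̄ = [3886/2609 -2220/2609; -2220/2609 1518/2609]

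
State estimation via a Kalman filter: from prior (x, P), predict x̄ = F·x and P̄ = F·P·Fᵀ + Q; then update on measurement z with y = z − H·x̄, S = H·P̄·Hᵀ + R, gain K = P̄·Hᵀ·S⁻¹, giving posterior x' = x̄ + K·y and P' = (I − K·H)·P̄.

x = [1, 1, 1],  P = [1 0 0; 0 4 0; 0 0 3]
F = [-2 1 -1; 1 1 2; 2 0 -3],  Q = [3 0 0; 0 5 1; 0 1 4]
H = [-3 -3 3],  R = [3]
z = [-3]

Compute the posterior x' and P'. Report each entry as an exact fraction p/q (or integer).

x̄ = F·x = [-2, 4, -1]
P̄ = F·P·Fᵀ + Q = [14 -4 5; -4 22 -15; 5 -15 35]
y = z − H·x̄ = [6]
S = H·P̄·Hᵀ + R = [750]
K = P̄·Hᵀ·S⁻¹ = [-1/50; -33/250; 9/50]
x' = x̄ + K·y = [-53/25, 401/125, 2/25]
P' = (I − K·H)·P̄ = [137/10 -299/50 77/10; -299/50 2233/250 141/50; 77/10 141/50 107/10]

x' = [-53/25, 401/125, 2/25]
P' = [137/10 -299/50 77/10; -299/50 2233/250 141/50; 77/10 141/50 107/10]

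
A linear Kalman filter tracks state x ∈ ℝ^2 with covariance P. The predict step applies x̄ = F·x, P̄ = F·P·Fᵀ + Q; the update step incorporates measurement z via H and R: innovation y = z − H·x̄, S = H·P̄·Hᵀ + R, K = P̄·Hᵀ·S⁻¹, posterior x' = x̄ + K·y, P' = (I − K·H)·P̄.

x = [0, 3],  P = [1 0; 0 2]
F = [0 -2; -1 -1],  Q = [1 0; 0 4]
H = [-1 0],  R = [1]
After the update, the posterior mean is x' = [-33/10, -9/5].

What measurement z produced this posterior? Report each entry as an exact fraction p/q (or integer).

z = [3]

x̄ = F·x = [-6, -3]
P̄ = F·P·Fᵀ + Q = [9 4; 4 7]
S = H·P̄·Hᵀ + R = [10]
K = P̄·Hᵀ·S⁻¹ = [-9/10; -2/5]
x' − x̄ = [27/10, 6/5] = K·y
y = (KᵀK)⁻¹·Kᵀ·(x' − x̄) = [-3]
z = y + H·x̄ = [-3] + [6] = [3]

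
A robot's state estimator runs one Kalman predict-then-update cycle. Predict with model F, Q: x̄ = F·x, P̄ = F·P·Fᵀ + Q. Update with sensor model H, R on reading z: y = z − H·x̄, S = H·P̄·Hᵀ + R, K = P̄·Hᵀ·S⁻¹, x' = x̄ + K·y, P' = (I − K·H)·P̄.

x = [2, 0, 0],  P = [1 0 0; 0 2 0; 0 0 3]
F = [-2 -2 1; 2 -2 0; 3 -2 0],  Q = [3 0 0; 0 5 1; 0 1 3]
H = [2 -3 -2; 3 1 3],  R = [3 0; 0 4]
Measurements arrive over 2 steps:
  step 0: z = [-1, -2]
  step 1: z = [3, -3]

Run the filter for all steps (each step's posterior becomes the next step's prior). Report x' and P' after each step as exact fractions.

step 0: x̄ = F·x = [-4, 4, 6]
step 0: P̄ = F·P·Fᵀ + Q = [18 4 2; 4 17 15; 2 15 20]
step 0: y = z − H·x̄ = [31, -12]
step 0: S = H·P̄·Hᵀ + R = [424 -256; -256 513]
step 0: K = P̄·Hᵀ·S⁻¹ = [6661/37994 4032/18997; -18505/151976 1586/18997; -20817/151976 1701/18997]
step 0: x' = x̄ + K·y = [-42253/37994, -118007/151976, 103233/151976]
step 0: P' = (I − K·H)·P̄ = [17288/18997 41493/37994 -37655/37994; 41493/37994 293815/151976 -246993/151976; -37655/37994 -246993/151976 251095/151976]
step 1: x̄ = F·x = [677271/151976, -51005/75988, -135511/75988]
step 1: P̄ = F·P·Fᵀ + Q = [5353727/151976 407395/75988 27809/75988; 407395/75988 290145/37994 124335/37994; 27809/75988 124335/37994 221065/37994]
step 1: y = z − H·x̄ = [-218336/18997, -1572665/151976]
step 1: S = H·P̄·Hᵀ + R = [3949844/18997 1520099/18997; 1520099/18997 66784271/151976]
step 1: K = P̄·Hᵀ·S⁻¹ = [554628652/3228165557 722809971/3228165557; -1658862755/12912662228 321889180/3228165557; -1649345967/12912662228 235415904/3228165557]
step 1: x' = x̄ + K·y = [531937681/3228165557, -2925464515/12912662228, -13815629735/12912662228]
step 1: P' = (I − K·H)·P̄ = [2913254668/3228165557 3454988340/3228165557 -3101170820/3228165557; 3454988340/3228165557 24352678765/12912662228 -20220770655/12912662228; -3101170820/3228165557 -20220770655/12912662228 20400491653/12912662228]

step 0: x' = [-42253/37994, -118007/151976, 103233/151976], P' = [17288/18997 41493/37994 -37655/37994; 41493/37994 293815/151976 -246993/151976; -37655/37994 -246993/151976 251095/151976]
step 1: x' = [531937681/3228165557, -2925464515/12912662228, -13815629735/12912662228], P' = [2913254668/3228165557 3454988340/3228165557 -3101170820/3228165557; 3454988340/3228165557 24352678765/12912662228 -20220770655/12912662228; -3101170820/3228165557 -20220770655/12912662228 20400491653/12912662228]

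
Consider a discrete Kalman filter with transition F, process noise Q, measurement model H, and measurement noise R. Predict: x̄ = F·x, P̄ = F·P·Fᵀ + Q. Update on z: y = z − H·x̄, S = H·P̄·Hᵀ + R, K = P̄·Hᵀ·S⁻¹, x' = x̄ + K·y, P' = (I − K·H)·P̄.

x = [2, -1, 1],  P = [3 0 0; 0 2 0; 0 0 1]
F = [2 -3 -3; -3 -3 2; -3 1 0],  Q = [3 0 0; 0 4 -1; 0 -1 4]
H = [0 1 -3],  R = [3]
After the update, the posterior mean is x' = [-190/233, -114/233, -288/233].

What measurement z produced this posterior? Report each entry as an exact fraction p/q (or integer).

z = [3]

x̄ = F·x = [4, -1, -7]
P̄ = F·P·Fᵀ + Q = [42 -6 -24; -6 53 20; -24 20 33]
S = H·P̄·Hᵀ + R = [233]
K = P̄·Hᵀ·S⁻¹ = [66/233; -7/233; -79/233]
x' − x̄ = [-1122/233, 119/233, 1343/233] = K·y
y = (KᵀK)⁻¹·Kᵀ·(x' − x̄) = [-17]
z = y + H·x̄ = [-17] + [20] = [3]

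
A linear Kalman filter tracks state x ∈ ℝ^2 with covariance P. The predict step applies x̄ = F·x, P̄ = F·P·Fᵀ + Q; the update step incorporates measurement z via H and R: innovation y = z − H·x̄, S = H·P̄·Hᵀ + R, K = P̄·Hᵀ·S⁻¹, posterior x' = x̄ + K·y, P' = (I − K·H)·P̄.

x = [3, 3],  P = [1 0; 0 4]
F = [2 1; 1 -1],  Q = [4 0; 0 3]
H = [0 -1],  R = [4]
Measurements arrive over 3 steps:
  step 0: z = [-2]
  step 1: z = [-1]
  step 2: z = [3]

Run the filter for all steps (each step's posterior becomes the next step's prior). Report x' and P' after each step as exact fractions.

step 0: x' = [26/3, 4/3], P' = [35/3 -2/3; -2/3 8/3]
step 1: x' = [216/17, 36/17], P' = [520/17 64/17; 64/17 56/17]
step 2: x' = [148/27, -37/27], P' = [32260/567 3680/567; 3680/567 1996/567]

step 0: x̄ = F·x = [9, 0]
step 0: P̄ = F·P·Fᵀ + Q = [12 -2; -2 8]
step 0: y = z − H·x̄ = [-2]
step 0: S = H·P̄·Hᵀ + R = [12]
step 0: K = P̄·Hᵀ·S⁻¹ = [1/6; -2/3]
step 0: x' = x̄ + K·y = [26/3, 4/3]
step 0: P' = (I − K·H)·P̄ = [35/3 -2/3; -2/3 8/3]
step 1: x̄ = F·x = [56/3, 22/3]
step 1: P̄ = F·P·Fᵀ + Q = [152/3 64/3; 64/3 56/3]
step 1: y = z − H·x̄ = [19/3]
step 1: S = H·P̄·Hᵀ + R = [68/3]
step 1: K = P̄·Hᵀ·S⁻¹ = [-16/17; -14/17]
step 1: x' = x̄ + K·y = [216/17, 36/17]
step 1: P' = (I − K·H)·P̄ = [520/17 64/17; 64/17 56/17]
step 2: x̄ = F·x = [468/17, 180/17]
step 2: P̄ = F·P·Fᵀ + Q = [2460/17 920/17; 920/17 499/17]
step 2: y = z − H·x̄ = [231/17]
step 2: S = H·P̄·Hᵀ + R = [567/17]
step 2: K = P̄·Hᵀ·S⁻¹ = [-920/567; -499/567]
step 2: x' = x̄ + K·y = [148/27, -37/27]
step 2: P' = (I − K·H)·P̄ = [32260/567 3680/567; 3680/567 1996/567]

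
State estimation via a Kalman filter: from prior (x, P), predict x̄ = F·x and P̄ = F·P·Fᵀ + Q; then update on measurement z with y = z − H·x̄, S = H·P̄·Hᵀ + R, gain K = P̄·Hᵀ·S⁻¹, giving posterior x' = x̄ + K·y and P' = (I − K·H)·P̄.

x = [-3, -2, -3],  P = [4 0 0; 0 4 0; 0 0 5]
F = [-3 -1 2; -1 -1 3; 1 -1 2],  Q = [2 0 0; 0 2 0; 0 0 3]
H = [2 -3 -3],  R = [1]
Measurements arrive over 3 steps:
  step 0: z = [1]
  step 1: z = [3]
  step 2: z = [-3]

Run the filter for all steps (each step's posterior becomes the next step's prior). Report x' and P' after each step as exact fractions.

step 0: x̄ = F·x = [5, -4, -7]
step 0: P̄ = F·P·Fᵀ + Q = [62 46 12; 46 55 30; 12 30 31]
step 0: y = z − H·x̄ = [-42]
step 0: S = H·P̄·Hᵀ + R = [867]
step 0: K = P̄·Hᵀ·S⁻¹ = [-50/867; -163/867; -53/289]
step 0: x' = x̄ + K·y = [2145/289, 1126/289, 203/289]
step 0: P' = (I − K·H)·P̄ = [51254/867 31732/867 818/289; 31732/867 21116/867 31/289; 818/289 31/289 532/289]
step 1: x̄ = F·x = [-7155/289, -2662/289, 1425/289]
step 1: P̄ = F·P·Fᵀ + Q = [651092/867 94641/289 -72986/867; 94641/289 45550/289 -6191/289; -72986/867 -6191/289 27335/867]
step 1: y = z − H·x̄ = [11466/289]
step 1: S = H·P̄·Hᵀ + R = [1215542/867]
step 1: K = P̄·Hᵀ·S⁻¹ = [669373/1215542; 213615/1215542; -86129/607771]
step 1: x' = x̄ + K·y = [-1768464/607771, -1360663/607771, -420351/607771]
step 1: P' = (I − K·H)·P̄ = [396043205/1215542 233139813/1215542 15332933/607771; 233139813/1215542 138953225/1215542 8201056/607771; 15332933/607771 8201056/607771 2049609/607771]
step 2: x̄ = F·x = [5825353/607771, 1868074/607771, -1248503/607771]
step 2: P̄ = F·P·Fᵀ + Q = [2343705032/607771 932451157/607771 -377385902/607771; 932451157/607771 379096117/607771 -141919683/607771; -377385902/607771 -141919683/607771 72907659/607771]
step 2: y = z − H·x̄ = [-11615306/607771]
step 2: S = H·P̄·Hᵀ + R = [4228124529/607771]
step 2: K = P̄·Hᵀ·S⁻¹ = [3022214299/4228124529; 1153373012/4228124529; -547735732/4228124529]
step 2: x' = x̄ + K·y = [-17232849167/4228124529, -9046714906/4228124529, 1782401555/4228124529]
step 2: P' = (I − K·H)·P̄ = [1276298911037/4228124529 751564651915/4228124529 98293884010/4228124529; 751564651915/4228124529 448518087119/4228124529 52140556487/4228124529; 98293884010/4228124529 52140556487/4228124529 13571278097/4228124529]

step 0: x' = [2145/289, 1126/289, 203/289], P' = [51254/867 31732/867 818/289; 31732/867 21116/867 31/289; 818/289 31/289 532/289]
step 1: x' = [-1768464/607771, -1360663/607771, -420351/607771], P' = [396043205/1215542 233139813/1215542 15332933/607771; 233139813/1215542 138953225/1215542 8201056/607771; 15332933/607771 8201056/607771 2049609/607771]
step 2: x' = [-17232849167/4228124529, -9046714906/4228124529, 1782401555/4228124529], P' = [1276298911037/4228124529 751564651915/4228124529 98293884010/4228124529; 751564651915/4228124529 448518087119/4228124529 52140556487/4228124529; 98293884010/4228124529 52140556487/4228124529 13571278097/4228124529]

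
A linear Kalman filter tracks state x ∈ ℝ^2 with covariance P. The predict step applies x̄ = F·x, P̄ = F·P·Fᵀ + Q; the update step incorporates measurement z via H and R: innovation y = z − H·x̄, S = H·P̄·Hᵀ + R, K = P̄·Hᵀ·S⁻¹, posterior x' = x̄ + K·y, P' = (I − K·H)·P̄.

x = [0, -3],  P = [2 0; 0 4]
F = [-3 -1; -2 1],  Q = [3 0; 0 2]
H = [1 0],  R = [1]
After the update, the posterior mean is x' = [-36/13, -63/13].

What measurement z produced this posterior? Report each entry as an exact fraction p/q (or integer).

z = [-3]

x̄ = F·x = [3, -3]
P̄ = F·P·Fᵀ + Q = [25 8; 8 14]
S = H·P̄·Hᵀ + R = [26]
K = P̄·Hᵀ·S⁻¹ = [25/26; 4/13]
x' − x̄ = [-75/13, -24/13] = K·y
y = (KᵀK)⁻¹·Kᵀ·(x' − x̄) = [-6]
z = y + H·x̄ = [-6] + [3] = [-3]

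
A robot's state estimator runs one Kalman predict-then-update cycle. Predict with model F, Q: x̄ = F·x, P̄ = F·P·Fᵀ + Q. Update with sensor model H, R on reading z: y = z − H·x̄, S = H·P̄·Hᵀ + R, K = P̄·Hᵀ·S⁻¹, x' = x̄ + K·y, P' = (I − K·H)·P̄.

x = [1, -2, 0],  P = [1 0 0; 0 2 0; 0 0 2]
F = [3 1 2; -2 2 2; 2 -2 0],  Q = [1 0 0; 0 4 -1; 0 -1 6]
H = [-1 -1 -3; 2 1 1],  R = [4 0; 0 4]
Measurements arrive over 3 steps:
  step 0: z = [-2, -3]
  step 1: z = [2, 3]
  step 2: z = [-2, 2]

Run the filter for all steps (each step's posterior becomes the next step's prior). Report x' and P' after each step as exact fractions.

step 0: x' = [-1373/2747, -12604/2747, 6811/2747], P' = [6556/2747 -9622/2747 862/2747; -9622/2747 32481/2747 -8767/2747; 862/2747 -8767/2747 4233/2747]
step 1: x' = [-1134547/1489456, 16475797/2978912, -6256469/2978912], P' = [6214069/2234184 -21170131/4468368 948241/1489456; -21170131/4468368 129507493/8936736 -11235031/2978912; 948241/1489456 -11235031/2978912 4941687/2978912]
step 2: x' = [59921833555/34550589092, -136879857061/69101178184, 46320827269/69101178184], P' = [92328292707/34550589092 -316608683781/69101178184 43595173973/69101178184; -316608683781/69101178184 1979511892723/138202356368 -523690896771/138202356368; 43595173973/69101178184 -523690896771/138202356368 230959647827/138202356368]

step 0: x̄ = F·x = [1, -6, 6]
step 0: P̄ = F·P·Fᵀ + Q = [20 6 2; 6 24 -13; 2 -13 18]
step 0: y = z − H·x̄ = [11, -5]
step 0: S = H·P̄·Hᵀ + R = [156 -98; -98 132]
step 0: K = P̄·Hᵀ·S⁻¹ = [120/2747 1088/2747; 1721/5494 2235/5494; -2397/5494 -1405/5494]
step 0: x' = x̄ + K·y = [-1373/2747, -12604/2747, 6811/2747]
step 0: P' = (I − K·H)·P̄ = [6556/2747 -9622/2747 862/2747; -9622/2747 32481/2747 -8767/2747; 862/2747 -8767/2747 4233/2747]
step 1: x̄ = F·x = [-3101/2747, -8840/2747, 22462/2747]
step 1: P̄ = F·P·Fᵀ + Q = [28708/2747 -46808/2747 51378/2747; -46808/2747 184012/2747 -197355/2747; 51378/2747 -197355/2747 249606/2747]
step 1: y = z − H·x̄ = [60939/2747, 821/2747]
step 1: S = H·P̄·Hᵀ + R = [1500684/2747 -420048/2747; -420048/2747 183008/2747]
step 1: K = P̄·Hᵀ·S⁻¹ = [12989/1117092 544239/1489456; 871753/2234184 926823/2978912; -342907/744728 -625095/2978912]
step 1: x' = x̄ + K·y = [-1134547/1489456, 16475797/2978912, -6256469/2978912]
step 1: P' = (I − K·H)·P̄ = [6214069/2234184 -21170131/4468368 948241/1489456; -21170131/4468368 129507493/8936736 -11235031/2978912; 948241/1489456 -11235031/2978912 4941687/2978912]
step 2: x̄ = F·x = [-2844423/2978912, 6244211/744728, -18744891/1489456]
step 2: P̄ = F·P·Fᵀ + Q = [100862365/8936736 -15919595/744728 36176979/1489456; -15919595/744728 15334751/186182 -33647323/372364; 36176979/1489456 -33647323/372364 84149799/744728]
step 2: y = z − H·x̄ = [-96294749/2978912, 3019951/372364]
step 2: S = H·P̄·Hᵀ + R = [6035942101/8936736 -210421279/1117092; -210421279/1117092 21065546/279273]
step 2: K = P̄·Hᵀ·S⁻¹ = [36455514/8637647273 24074915255/69101178184; 7024317661/17275294546 47346565207/138202356368; -8011824833/17275294546 -29587638263/138202356368]
step 2: x' = x̄ + K·y = [59921833555/34550589092, -136879857061/69101178184, 46320827269/69101178184]
step 2: P' = (I − K·H)·P̄ = [92328292707/34550589092 -316608683781/69101178184 43595173973/69101178184; -316608683781/69101178184 1979511892723/138202356368 -523690896771/138202356368; 43595173973/69101178184 -523690896771/138202356368 230959647827/138202356368]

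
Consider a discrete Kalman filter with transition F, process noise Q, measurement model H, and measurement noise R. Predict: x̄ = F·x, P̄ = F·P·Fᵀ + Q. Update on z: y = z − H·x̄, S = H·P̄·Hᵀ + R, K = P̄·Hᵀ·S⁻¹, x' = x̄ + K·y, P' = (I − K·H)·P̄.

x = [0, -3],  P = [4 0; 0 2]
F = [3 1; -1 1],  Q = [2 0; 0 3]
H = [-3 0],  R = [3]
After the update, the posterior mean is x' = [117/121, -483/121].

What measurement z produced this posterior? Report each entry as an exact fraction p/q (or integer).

z = [-3]

x̄ = F·x = [-3, -3]
P̄ = F·P·Fᵀ + Q = [40 -10; -10 9]
S = H·P̄·Hᵀ + R = [363]
K = P̄·Hᵀ·S⁻¹ = [-40/121; 10/121]
x' − x̄ = [480/121, -120/121] = K·y
y = (KᵀK)⁻¹·Kᵀ·(x' − x̄) = [-12]
z = y + H·x̄ = [-12] + [9] = [-3]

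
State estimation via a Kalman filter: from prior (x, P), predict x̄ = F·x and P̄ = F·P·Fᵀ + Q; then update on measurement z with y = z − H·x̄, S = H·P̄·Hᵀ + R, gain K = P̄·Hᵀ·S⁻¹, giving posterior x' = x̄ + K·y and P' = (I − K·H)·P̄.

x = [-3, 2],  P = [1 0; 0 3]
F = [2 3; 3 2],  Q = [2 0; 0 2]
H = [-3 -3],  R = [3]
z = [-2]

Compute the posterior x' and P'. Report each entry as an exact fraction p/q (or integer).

x̄ = F·x = [0, -5]
P̄ = F·P·Fᵀ + Q = [33 24; 24 23]
y = z − H·x̄ = [-17]
S = H·P̄·Hᵀ + R = [939]
K = P̄·Hᵀ·S⁻¹ = [-57/313; -47/313]
x' = x̄ + K·y = [969/313, -766/313]
P' = (I − K·H)·P̄ = [582/313 -525/313; -525/313 572/313]

x' = [969/313, -766/313]
P' = [582/313 -525/313; -525/313 572/313]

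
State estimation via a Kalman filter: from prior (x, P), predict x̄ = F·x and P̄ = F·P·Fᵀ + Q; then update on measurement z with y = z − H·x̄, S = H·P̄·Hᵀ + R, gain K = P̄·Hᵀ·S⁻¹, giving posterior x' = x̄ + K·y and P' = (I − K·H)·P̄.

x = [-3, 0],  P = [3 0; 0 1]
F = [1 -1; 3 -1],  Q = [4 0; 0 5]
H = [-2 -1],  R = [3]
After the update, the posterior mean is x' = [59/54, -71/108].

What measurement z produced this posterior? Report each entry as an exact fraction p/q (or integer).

x̄ = F·x = [-3, -9]
P̄ = F·P·Fᵀ + Q = [8 10; 10 33]
S = H·P̄·Hᵀ + R = [108]
K = P̄·Hᵀ·S⁻¹ = [-13/54; -53/108]
x' − x̄ = [221/54, 901/108] = K·y
y = (KᵀK)⁻¹·Kᵀ·(x' − x̄) = [-17]
z = y + H·x̄ = [-17] + [15] = [-2]

z = [-2]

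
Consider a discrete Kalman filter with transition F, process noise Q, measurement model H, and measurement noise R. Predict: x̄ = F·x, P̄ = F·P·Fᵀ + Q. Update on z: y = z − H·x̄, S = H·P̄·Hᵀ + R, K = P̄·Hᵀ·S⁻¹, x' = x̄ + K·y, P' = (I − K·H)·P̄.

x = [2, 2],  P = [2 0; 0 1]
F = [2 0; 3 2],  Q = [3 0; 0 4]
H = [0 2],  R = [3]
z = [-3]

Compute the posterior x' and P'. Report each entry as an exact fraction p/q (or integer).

x' = [-124/107, -126/107]
P' = [601/107 36/107; 36/107 78/107]

x̄ = F·x = [4, 10]
P̄ = F·P·Fᵀ + Q = [11 12; 12 26]
y = z − H·x̄ = [-23]
S = H·P̄·Hᵀ + R = [107]
K = P̄·Hᵀ·S⁻¹ = [24/107; 52/107]
x' = x̄ + K·y = [-124/107, -126/107]
P' = (I − K·H)·P̄ = [601/107 36/107; 36/107 78/107]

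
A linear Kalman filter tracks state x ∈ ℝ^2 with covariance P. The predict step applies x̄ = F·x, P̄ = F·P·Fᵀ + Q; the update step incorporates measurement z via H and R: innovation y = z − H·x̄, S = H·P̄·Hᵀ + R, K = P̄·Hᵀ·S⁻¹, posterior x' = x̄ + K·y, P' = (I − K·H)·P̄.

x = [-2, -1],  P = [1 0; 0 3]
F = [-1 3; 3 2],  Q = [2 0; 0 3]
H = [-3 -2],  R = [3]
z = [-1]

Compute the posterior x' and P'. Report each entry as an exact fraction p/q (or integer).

x' = [617/183, -844/183]
P' = [230/61 -325/61; -325/61 503/61]

x̄ = F·x = [-1, -8]
P̄ = F·P·Fᵀ + Q = [30 15; 15 24]
y = z − H·x̄ = [-20]
S = H·P̄·Hᵀ + R = [549]
K = P̄·Hᵀ·S⁻¹ = [-40/183; -31/183]
x' = x̄ + K·y = [617/183, -844/183]
P' = (I − K·H)·P̄ = [230/61 -325/61; -325/61 503/61]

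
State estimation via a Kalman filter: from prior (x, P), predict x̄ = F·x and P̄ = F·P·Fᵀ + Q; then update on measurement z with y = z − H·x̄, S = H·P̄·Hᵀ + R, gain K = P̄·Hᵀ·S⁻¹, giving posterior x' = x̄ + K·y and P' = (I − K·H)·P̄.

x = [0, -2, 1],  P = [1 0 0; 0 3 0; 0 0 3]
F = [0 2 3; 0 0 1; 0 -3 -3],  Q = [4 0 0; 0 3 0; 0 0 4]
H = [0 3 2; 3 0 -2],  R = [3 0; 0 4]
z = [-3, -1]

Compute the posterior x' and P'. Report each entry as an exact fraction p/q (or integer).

x' = [-14459/37907, -28603/37907, -5691/37907]
P' = [45056/37907 -30492/37907 51066/37907; -30492/37907 88359/75814 -53883/37907; 51066/37907 -53883/37907 89367/37907]

x̄ = F·x = [-1, 1, 3]
P̄ = F·P·Fᵀ + Q = [43 9 -45; 9 6 -9; -45 -9 58]
y = z − H·x̄ = [-12, 8]
S = H·P̄·Hᵀ + R = [181 -367; -367 1163]
K = P̄·Hᵀ·S⁻¹ = [3552/37907 8259/37907; 16515/75814 8145/75814; 5695/37907 -6384/37907]
x' = x̄ + K·y = [-14459/37907, -28603/37907, -5691/37907]
P' = (I − K·H)·P̄ = [45056/37907 -30492/37907 51066/37907; -30492/37907 88359/75814 -53883/37907; 51066/37907 -53883/37907 89367/37907]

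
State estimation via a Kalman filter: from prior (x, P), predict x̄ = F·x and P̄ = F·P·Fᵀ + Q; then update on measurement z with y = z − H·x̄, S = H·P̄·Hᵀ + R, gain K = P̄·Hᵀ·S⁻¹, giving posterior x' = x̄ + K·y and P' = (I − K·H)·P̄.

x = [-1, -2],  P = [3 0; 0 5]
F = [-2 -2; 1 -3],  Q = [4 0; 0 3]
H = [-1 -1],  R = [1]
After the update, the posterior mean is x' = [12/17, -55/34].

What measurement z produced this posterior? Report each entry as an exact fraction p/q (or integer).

x̄ = F·x = [6, 5]
P̄ = F·P·Fᵀ + Q = [36 24; 24 51]
S = H·P̄·Hᵀ + R = [136]
K = P̄·Hᵀ·S⁻¹ = [-15/34; -75/136]
x' − x̄ = [-90/17, -225/34] = K·y
y = (KᵀK)⁻¹·Kᵀ·(x' − x̄) = [12]
z = y + H·x̄ = [12] + [-11] = [1]

z = [1]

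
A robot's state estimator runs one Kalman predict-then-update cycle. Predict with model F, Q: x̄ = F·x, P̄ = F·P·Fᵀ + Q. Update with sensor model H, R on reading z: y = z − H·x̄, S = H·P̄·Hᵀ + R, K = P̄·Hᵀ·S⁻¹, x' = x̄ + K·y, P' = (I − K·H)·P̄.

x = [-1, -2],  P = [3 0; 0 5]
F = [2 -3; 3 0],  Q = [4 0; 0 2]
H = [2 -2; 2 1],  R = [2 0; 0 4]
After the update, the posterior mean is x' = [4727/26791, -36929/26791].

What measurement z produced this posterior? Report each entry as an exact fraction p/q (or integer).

z = [3, -1]

x̄ = F·x = [4, -3]
P̄ = F·P·Fᵀ + Q = [61 18; 18 29]
S = H·P̄·Hᵀ + R = [218 150; 150 349]
K = P̄·Hᵀ·S⁻¹ = [4507/26791 8810/26791; -8714/26791 8735/26791]
x' − x̄ = [-102437/26791, 43444/26791] = K·y
y = (KᵀK)⁻¹·Kᵀ·(x' − x̄) = [-11, -6]
z = y + H·x̄ = [-11, -6] + [14, 5] = [3, -1]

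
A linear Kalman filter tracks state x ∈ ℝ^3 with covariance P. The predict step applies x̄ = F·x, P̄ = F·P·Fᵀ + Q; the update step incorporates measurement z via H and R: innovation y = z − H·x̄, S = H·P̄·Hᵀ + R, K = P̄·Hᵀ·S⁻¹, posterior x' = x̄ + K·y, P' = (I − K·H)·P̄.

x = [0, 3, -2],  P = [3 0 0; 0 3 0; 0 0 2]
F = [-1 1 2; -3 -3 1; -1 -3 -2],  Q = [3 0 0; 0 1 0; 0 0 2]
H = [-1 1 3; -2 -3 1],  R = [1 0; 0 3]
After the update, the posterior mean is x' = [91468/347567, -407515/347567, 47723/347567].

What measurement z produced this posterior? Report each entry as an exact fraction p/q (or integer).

z = [-1, 3]

x̄ = F·x = [-1, -11, -5]
P̄ = F·P·Fᵀ + Q = [17 4 -14; 4 57 32; -14 32 40]
S = H·P̄·Hᵀ + R = [703 -171; -171 536]
K = P̄·Hᵀ·S⁻¹ = [-39740/347567 -2715/18293; 54727/347567 -4098/18293; 84188/347567 458/18293]
x' − x̄ = [439035/347567, 3415722/347567, 1785558/347567] = K·y
y = (KᵀK)⁻¹·Kᵀ·(x' − x̄) = [24, -27]
z = y + H·x̄ = [24, -27] + [-25, 30] = [-1, 3]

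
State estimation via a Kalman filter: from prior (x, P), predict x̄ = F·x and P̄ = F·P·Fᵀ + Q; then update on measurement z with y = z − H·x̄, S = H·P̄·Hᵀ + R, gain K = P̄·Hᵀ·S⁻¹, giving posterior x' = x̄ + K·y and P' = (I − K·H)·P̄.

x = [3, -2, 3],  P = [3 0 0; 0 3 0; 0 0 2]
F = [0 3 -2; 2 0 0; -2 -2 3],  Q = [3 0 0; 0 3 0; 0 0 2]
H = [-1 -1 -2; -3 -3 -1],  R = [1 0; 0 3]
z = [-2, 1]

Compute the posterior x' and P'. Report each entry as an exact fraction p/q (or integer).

x̄ = F·x = [-12, 6, 7]
P̄ = F·P·Fᵀ + Q = [38 0 -30; 0 15 -12; -30 -12 44]
y = z − H·x̄ = [6, -10]
S = H·P̄·Hᵀ + R = [62 -47; -47 272]
K = P̄·Hᵀ·S⁻¹ = [2036/14655 -4174/14655; 299/4885 -541/4885; -2886/4885 974/4885]
x' = x̄ + K·y = [-121904/14655, 36514/4885, 7139/4885]
P' = (I − K·H)·P̄ = [161482/14655 -52022/4885 -1242/4885; -52022/4885 52731/4885 -504/4885; -1242/4885 -504/4885 2316/4885]

x' = [-121904/14655, 36514/4885, 7139/4885]
P' = [161482/14655 -52022/4885 -1242/4885; -52022/4885 52731/4885 -504/4885; -1242/4885 -504/4885 2316/4885]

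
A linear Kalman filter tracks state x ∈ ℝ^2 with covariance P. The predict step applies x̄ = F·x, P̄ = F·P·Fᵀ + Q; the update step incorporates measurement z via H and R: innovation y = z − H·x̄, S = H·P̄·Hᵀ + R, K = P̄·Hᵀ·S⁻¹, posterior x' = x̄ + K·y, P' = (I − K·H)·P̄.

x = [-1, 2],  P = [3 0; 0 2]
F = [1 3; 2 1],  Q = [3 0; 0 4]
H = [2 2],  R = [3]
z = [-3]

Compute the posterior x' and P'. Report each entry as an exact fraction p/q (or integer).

x̄ = F·x = [5, 0]
P̄ = F·P·Fᵀ + Q = [24 12; 12 18]
y = z − H·x̄ = [-13]
S = H·P̄·Hᵀ + R = [267]
K = P̄·Hᵀ·S⁻¹ = [24/89; 20/89]
x' = x̄ + K·y = [133/89, -260/89]
P' = (I − K·H)·P̄ = [408/89 -372/89; -372/89 402/89]

x' = [133/89, -260/89]
P' = [408/89 -372/89; -372/89 402/89]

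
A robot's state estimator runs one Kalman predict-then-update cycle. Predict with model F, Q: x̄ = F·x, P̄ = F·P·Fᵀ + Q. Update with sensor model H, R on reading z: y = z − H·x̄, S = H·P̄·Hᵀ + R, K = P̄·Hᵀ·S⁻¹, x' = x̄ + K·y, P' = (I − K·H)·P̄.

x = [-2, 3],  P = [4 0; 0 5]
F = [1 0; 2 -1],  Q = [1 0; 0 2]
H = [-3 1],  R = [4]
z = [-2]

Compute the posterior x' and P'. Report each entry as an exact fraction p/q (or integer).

x' = [-41/24, -167/24]
P' = [71/24 185/24; 185/24 551/24]

x̄ = F·x = [-2, -7]
P̄ = F·P·Fᵀ + Q = [5 8; 8 23]
y = z − H·x̄ = [-1]
S = H·P̄·Hᵀ + R = [24]
K = P̄·Hᵀ·S⁻¹ = [-7/24; -1/24]
x' = x̄ + K·y = [-41/24, -167/24]
P' = (I − K·H)·P̄ = [71/24 185/24; 185/24 551/24]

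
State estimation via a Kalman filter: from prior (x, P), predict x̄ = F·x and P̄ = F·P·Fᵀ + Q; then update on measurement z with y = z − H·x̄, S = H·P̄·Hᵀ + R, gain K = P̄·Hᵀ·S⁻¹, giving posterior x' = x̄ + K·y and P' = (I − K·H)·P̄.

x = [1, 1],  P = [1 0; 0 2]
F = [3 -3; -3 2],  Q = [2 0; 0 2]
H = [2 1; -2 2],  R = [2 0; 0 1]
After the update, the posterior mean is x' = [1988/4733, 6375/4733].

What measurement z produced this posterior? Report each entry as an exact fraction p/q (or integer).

z = [3, 2]

x̄ = F·x = [0, -1]
P̄ = F·P·Fᵀ + Q = [29 -21; -21 19]
S = H·P̄·Hᵀ + R = [53 -120; -120 361]
K = P̄·Hᵀ·S⁻¹ = [1357/4733 -860/4733; 1297/4733 1480/4733]
x' − x̄ = [1988/4733, 11108/4733] = K·y
y = (KᵀK)⁻¹·Kᵀ·(x' − x̄) = [4, 4]
z = y + H·x̄ = [4, 4] + [-1, -2] = [3, 2]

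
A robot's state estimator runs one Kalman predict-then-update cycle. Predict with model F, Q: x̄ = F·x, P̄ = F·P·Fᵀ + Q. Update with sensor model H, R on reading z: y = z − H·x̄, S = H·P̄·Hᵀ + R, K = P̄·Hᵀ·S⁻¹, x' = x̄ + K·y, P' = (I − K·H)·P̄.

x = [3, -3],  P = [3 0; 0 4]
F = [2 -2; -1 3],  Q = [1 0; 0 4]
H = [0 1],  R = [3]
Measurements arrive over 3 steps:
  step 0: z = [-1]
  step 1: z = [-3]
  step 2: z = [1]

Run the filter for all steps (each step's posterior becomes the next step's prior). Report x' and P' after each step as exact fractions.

step 0: x̄ = F·x = [12, -12]
step 0: P̄ = F·P·Fᵀ + Q = [29 -30; -30 43]
step 0: y = z − H·x̄ = [11]
step 0: S = H·P̄·Hᵀ + R = [46]
step 0: K = P̄·Hᵀ·S⁻¹ = [-15/23; 43/46]
step 0: x' = x̄ + K·y = [111/23, -79/46]
step 0: P' = (I − K·H)·P̄ = [217/23 -45/23; -45/23 129/46]
step 1: x̄ = F·x = [301/23, -459/46]
step 1: P̄ = F·P·Fᵀ + Q = [1509/23 -1181/23; -1181/23 2319/46]
step 1: y = z − H·x̄ = [321/46]
step 1: S = H·P̄·Hᵀ + R = [2457/46]
step 1: K = P̄·Hᵀ·S⁻¹ = [-2362/2457; 773/819]
step 1: x' = x̄ + K·y = [5224/819, -926/273]
step 1: P' = (I − K·H)·P̄ = [39917/2457 -2362/819; -2362/819 773/273]
step 2: x̄ = F·x = [16004/819, -13558/819]
step 2: P̄ = F·P·Fᵀ + Q = [246641/2457 -178264/2457; -178264/2457 154874/2457]
step 2: y = z − H·x̄ = [14377/819]
step 2: S = H·P̄·Hᵀ + R = [162245/2457]
step 2: K = P̄·Hᵀ·S⁻¹ = [-178264/162245; 154874/162245]
step 2: x' = x̄ + K·y = [41108/162245, 32852/162245]
step 2: P' = (I − K·H)·P̄ = [3352957/162245 -534792/162245; -534792/162245 464622/162245]

step 0: x' = [111/23, -79/46], P' = [217/23 -45/23; -45/23 129/46]
step 1: x' = [5224/819, -926/273], P' = [39917/2457 -2362/819; -2362/819 773/273]
step 2: x' = [41108/162245, 32852/162245], P' = [3352957/162245 -534792/162245; -534792/162245 464622/162245]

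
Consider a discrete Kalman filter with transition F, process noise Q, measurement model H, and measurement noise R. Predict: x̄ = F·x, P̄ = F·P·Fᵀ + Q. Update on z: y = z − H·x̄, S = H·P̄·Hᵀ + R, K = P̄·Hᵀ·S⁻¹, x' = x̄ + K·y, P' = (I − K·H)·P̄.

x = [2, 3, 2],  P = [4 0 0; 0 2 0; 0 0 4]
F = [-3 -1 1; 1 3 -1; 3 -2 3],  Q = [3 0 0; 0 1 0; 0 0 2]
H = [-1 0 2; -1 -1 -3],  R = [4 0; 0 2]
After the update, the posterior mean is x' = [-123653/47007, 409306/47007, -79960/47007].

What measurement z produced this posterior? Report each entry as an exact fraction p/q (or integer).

x̄ = F·x = [-7, 9, 6]
P̄ = F·P·Fᵀ + Q = [45 -22 -20; -22 27 -12; -20 -12 82]
S = H·P̄·Hᵀ + R = [457 -465; -465 576]
K = P̄·Hᵀ·S⁻¹ = [-10585/15669 -22616/47007; 4421/15669 13237/47007; 2158/15669 -12238/47007]
x' − x̄ = [205396/47007, -13757/47007, -362002/47007] = K·y
y = (KᵀK)⁻¹·Kᵀ·(x' − x̄) = [-20, 19]
z = y + H·x̄ = [-20, 19] + [19, -20] = [-1, -1]

z = [-1, -1]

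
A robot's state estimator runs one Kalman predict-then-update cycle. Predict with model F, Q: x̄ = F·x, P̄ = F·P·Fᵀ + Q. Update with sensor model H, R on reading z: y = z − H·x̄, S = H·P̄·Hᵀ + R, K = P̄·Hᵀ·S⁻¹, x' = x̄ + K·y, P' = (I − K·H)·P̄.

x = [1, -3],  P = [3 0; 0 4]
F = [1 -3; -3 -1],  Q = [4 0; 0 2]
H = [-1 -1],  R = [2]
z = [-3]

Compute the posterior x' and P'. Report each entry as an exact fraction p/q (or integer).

x̄ = F·x = [10, 0]
P̄ = F·P·Fᵀ + Q = [43 3; 3 33]
y = z − H·x̄ = [7]
S = H·P̄·Hᵀ + R = [84]
K = P̄·Hᵀ·S⁻¹ = [-23/42; -3/7]
x' = x̄ + K·y = [37/6, -3]
P' = (I − K·H)·P̄ = [374/21 -117/7; -117/7 123/7]

x' = [37/6, -3]
P' = [374/21 -117/7; -117/7 123/7]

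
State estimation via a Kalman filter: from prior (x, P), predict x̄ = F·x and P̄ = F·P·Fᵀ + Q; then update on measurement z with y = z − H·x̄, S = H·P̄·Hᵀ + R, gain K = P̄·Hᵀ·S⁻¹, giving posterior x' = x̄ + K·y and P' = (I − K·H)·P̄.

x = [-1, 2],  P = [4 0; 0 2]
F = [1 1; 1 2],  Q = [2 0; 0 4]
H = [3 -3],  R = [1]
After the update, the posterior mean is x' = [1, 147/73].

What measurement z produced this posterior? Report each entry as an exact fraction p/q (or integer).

z = [-3]

x̄ = F·x = [1, 3]
P̄ = F·P·Fᵀ + Q = [8 8; 8 16]
S = H·P̄·Hᵀ + R = [73]
K = P̄·Hᵀ·S⁻¹ = [0; -24/73]
x' − x̄ = [0, -72/73] = K·y
y = (KᵀK)⁻¹·Kᵀ·(x' − x̄) = [3]
z = y + H·x̄ = [3] + [-6] = [-3]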